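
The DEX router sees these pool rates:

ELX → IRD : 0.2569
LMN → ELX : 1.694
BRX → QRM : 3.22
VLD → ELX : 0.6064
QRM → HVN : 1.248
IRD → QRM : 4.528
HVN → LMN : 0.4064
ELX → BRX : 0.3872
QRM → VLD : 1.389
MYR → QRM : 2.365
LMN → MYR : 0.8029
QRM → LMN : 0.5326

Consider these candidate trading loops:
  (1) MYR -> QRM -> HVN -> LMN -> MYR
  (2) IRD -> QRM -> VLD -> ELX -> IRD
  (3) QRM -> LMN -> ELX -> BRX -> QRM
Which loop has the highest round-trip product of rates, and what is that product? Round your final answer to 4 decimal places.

1.1249

(1) 2.365 × 1.248 × 0.4064 × 0.8029 = 0.96308
(2) 4.528 × 1.389 × 0.6064 × 0.2569 = 0.97979
(3) 0.5326 × 1.694 × 0.3872 × 3.22 = 1.12488
Highest is cycle (3) at 1.1249 (>1, arbitrage).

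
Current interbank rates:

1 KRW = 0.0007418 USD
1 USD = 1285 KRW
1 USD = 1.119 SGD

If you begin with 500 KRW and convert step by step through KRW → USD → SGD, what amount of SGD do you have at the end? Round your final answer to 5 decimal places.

500 KRW × 0.0007418 = 0.3709 USD
0.3709 USD × 1.119 = 0.4150371 SGD

0.41504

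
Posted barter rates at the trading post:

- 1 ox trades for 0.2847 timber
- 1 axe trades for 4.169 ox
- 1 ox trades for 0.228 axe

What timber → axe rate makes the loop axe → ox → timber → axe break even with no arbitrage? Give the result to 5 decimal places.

0.84252

Known legs of the cycle: 4.169 × 0.2847 = 1.1869143
For no arbitrage the full-cycle product must be 1, so the missing rate is 1 / 1.1869143 ≈ 0.8425208.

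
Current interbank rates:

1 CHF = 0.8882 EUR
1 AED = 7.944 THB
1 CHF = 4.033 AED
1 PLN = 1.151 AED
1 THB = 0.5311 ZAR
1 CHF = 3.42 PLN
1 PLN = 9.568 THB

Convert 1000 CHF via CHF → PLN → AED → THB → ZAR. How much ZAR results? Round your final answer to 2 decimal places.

1000 CHF × 3.42 = 3420 PLN
3420 PLN × 1.151 = 3936.42 AED
3936.42 AED × 7.944 = 31270.92048 THB
31270.92048 THB × 0.5311 = 16607.985866928 ZAR

16607.99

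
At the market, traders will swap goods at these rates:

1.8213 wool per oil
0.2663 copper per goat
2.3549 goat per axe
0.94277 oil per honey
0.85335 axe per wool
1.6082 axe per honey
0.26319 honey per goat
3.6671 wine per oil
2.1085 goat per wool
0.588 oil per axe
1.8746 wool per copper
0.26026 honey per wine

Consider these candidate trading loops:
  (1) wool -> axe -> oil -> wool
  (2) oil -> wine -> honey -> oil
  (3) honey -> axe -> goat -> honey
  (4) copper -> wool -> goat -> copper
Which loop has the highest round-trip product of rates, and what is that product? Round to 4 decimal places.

1.0526

(1) 0.85335 × 0.588 × 1.8213 = 0.91387
(2) 3.6671 × 0.26026 × 0.94277 = 0.89978
(3) 1.6082 × 2.3549 × 0.26319 = 0.99674
(4) 1.8746 × 2.1085 × 0.2663 = 1.05258
Highest is cycle (4) at 1.0526 (>1, arbitrage).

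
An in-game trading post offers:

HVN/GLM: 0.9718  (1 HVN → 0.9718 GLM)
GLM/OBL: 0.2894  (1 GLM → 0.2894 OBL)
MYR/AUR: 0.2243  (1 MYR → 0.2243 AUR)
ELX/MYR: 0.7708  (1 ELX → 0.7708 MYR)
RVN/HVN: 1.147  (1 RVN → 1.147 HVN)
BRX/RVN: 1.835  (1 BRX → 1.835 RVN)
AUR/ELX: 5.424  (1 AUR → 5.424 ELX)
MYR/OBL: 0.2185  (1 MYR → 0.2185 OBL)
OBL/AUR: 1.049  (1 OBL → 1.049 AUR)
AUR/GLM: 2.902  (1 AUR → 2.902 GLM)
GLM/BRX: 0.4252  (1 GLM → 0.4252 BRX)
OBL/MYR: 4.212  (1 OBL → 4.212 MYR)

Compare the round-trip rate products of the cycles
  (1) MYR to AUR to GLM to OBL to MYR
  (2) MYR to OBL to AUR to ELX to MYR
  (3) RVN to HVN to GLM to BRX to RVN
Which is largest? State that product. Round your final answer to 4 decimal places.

0.9583

(1) 0.2243 × 2.902 × 0.2894 × 4.212 = 0.79344
(2) 0.2185 × 1.049 × 5.424 × 0.7708 = 0.95827
(3) 1.147 × 0.9718 × 0.4252 × 1.835 = 0.86970
Highest is cycle (2) at 0.9583 (≤1, no arbitrage).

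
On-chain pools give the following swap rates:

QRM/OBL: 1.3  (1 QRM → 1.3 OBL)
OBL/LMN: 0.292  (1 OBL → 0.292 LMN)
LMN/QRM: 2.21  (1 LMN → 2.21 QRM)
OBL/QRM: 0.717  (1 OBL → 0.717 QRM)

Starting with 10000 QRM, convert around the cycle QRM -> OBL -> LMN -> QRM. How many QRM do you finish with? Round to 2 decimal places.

8389.16

10000 QRM × 1.3 = 13000 OBL
13000 OBL × 0.292 = 3796 LMN
3796 LMN × 2.21 = 8389.16 QRM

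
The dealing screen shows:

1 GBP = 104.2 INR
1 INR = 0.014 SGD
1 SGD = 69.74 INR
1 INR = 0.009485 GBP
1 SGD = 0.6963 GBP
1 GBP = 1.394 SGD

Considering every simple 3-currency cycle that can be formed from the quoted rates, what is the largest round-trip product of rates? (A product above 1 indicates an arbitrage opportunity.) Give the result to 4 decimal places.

GBP→INR→SGD→GBP: 104.2 × 0.014 × 0.6963 = 1.01576
GBP→SGD→INR→GBP: 1.394 × 69.74 × 0.009485 = 0.92211
Maximum is GBP→INR→SGD→GBP at 1.0158; arbitrage exists.

1.0158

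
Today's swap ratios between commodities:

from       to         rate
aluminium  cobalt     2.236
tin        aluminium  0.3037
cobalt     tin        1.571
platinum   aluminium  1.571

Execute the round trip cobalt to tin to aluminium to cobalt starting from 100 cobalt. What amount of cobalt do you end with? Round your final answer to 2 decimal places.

100 cobalt × 1.571 = 157.1 tin
157.1 tin × 0.3037 = 47.71127 aluminium
47.71127 aluminium × 2.236 = 106.68239972 cobalt

106.68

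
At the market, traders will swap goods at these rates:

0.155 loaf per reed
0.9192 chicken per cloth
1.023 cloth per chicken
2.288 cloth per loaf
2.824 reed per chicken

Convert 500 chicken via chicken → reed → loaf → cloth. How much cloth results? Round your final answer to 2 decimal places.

500.75

500 chicken × 2.824 = 1412 reed
1412 reed × 0.155 = 218.86 loaf
218.86 loaf × 2.288 = 500.75168 cloth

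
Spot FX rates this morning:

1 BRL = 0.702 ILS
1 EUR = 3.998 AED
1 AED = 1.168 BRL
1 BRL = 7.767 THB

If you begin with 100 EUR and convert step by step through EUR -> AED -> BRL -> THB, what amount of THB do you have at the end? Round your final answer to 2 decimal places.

3626.93

100 EUR × 3.998 = 399.8 AED
399.8 AED × 1.168 = 466.9664 BRL
466.9664 BRL × 7.767 = 3626.9280288 THB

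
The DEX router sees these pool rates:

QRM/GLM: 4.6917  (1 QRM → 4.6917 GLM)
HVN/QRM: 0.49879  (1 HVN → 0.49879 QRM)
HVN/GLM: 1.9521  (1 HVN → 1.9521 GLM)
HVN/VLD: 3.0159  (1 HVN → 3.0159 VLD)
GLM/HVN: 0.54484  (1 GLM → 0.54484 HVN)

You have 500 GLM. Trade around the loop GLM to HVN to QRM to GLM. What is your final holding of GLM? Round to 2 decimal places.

500 GLM × 0.54484 = 272.42 HVN
272.42 HVN × 0.49879 = 135.8803718 QRM
135.8803718 QRM × 4.6917 = 637.50994037406 GLM

637.51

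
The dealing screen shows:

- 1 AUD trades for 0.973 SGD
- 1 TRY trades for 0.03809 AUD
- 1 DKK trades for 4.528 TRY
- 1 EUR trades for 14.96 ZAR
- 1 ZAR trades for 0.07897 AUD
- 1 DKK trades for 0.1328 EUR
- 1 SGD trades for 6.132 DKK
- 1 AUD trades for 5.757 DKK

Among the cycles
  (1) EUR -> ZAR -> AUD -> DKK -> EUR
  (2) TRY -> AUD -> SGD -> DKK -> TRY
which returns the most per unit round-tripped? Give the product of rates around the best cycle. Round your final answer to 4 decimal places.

1.0290

(1) 14.96 × 0.07897 × 5.757 × 0.1328 = 0.90321
(2) 0.03809 × 0.973 × 6.132 × 4.528 = 1.02904
Highest is cycle (2) at 1.0290 (>1, arbitrage).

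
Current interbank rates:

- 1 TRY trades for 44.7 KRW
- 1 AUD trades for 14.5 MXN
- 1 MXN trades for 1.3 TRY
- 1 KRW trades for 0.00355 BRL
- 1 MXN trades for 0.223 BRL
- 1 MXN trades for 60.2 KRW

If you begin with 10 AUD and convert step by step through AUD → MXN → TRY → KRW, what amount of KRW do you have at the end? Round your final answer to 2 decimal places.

8425.95

10 AUD × 14.5 = 145 MXN
145 MXN × 1.3 = 188.5 TRY
188.5 TRY × 44.7 = 8425.95 KRW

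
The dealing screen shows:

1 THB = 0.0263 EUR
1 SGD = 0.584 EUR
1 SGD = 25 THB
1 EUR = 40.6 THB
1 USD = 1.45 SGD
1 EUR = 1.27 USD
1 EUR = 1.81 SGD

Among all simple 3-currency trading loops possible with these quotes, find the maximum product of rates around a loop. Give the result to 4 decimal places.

THB→EUR→SGD→THB: 0.0263 × 1.81 × 25 = 1.19008
USD→SGD→EUR→USD: 1.45 × 0.584 × 1.27 = 1.07544
Maximum is THB→EUR→SGD→THB at 1.1901; arbitrage exists.

1.1901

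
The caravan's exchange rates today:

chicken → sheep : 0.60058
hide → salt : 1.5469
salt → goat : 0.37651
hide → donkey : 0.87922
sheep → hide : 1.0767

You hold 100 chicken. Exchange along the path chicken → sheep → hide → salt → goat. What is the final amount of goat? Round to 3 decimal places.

37.662

100 chicken × 0.60058 = 60.058 sheep
60.058 sheep × 1.0767 = 64.6644486 hide
64.6644486 hide × 1.5469 = 100.02943553934 salt
100.02943553934 salt × 0.37651 = 37.6620827749169034 goat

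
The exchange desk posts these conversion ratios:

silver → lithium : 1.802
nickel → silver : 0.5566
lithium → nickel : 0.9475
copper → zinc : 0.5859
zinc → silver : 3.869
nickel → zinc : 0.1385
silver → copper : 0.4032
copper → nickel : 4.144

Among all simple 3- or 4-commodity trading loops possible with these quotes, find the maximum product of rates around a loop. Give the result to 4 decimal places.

0.9503

lithium→nickel→silver→lithium: 0.9475 × 0.5566 × 1.802 = 0.95034
copper→nickel→silver→copper: 4.144 × 0.5566 × 0.4032 = 0.93000
zinc→silver→lithium→nickel→zinc: 3.869 × 1.802 × 0.9475 × 0.1385 = 0.91492
zinc→silver→copper→zinc: 3.869 × 0.4032 × 0.5859 = 0.91399
zinc→silver→copper→nickel→zinc: 3.869 × 0.4032 × 4.144 × 0.1385 = 0.89534
Maximum is lithium→nickel→silver→lithium at 0.9503; no arbitrage — every cycle loses value.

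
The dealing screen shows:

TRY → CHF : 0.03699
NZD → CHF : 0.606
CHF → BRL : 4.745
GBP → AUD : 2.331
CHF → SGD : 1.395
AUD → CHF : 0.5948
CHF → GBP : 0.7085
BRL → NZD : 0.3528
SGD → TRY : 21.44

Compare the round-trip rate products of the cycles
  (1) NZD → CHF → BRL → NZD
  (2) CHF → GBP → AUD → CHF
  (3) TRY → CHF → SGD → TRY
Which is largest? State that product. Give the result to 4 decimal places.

(1) 0.606 × 4.745 × 0.3528 = 1.01447
(2) 0.7085 × 2.331 × 0.5948 = 0.98232
(3) 0.03699 × 1.395 × 21.44 = 1.10633
Highest is cycle (3) at 1.1063 (>1, arbitrage).

1.1063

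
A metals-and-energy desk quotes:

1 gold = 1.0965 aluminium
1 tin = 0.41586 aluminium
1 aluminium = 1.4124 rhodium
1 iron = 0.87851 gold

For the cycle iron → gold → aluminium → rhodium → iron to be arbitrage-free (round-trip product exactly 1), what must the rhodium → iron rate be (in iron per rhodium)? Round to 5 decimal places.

0.73500

Known legs of the cycle: 0.87851 × 1.0965 × 1.4124 = 1.360545450066
For no arbitrage the full-cycle product must be 1, so the missing rate is 1 / 1.360545450066 ≈ 0.7349993.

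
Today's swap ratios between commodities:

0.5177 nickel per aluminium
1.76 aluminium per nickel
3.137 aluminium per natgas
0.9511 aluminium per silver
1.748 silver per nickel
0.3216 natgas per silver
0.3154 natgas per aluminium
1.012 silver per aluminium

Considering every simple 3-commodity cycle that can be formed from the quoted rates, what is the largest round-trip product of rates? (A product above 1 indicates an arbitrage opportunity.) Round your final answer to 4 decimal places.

1.0210

silver→natgas→aluminium→silver: 0.3216 × 3.137 × 1.012 = 1.02097
nickel→silver→aluminium→nickel: 1.748 × 0.9511 × 0.5177 = 0.86069
Maximum is silver→natgas→aluminium→silver at 1.0210; arbitrage exists.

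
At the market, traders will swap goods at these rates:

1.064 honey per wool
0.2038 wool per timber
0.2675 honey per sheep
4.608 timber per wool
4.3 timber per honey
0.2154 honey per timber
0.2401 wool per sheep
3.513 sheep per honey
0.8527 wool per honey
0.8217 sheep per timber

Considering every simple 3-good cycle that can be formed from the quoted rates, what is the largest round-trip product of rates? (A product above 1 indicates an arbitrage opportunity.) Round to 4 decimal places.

0.9452

sheep→honey→timber→sheep: 0.2675 × 4.3 × 0.8217 = 0.94516
timber→wool→honey→timber: 0.2038 × 1.064 × 4.3 = 0.93243
sheep→wool→timber→sheep: 0.2401 × 4.608 × 0.8217 = 0.90911
sheep→wool→honey→sheep: 0.2401 × 1.064 × 3.513 = 0.89745
timber→honey→wool→timber: 0.2154 × 0.8527 × 4.608 = 0.84636
Maximum is sheep→honey→timber→sheep at 0.9452; no arbitrage — every cycle loses value.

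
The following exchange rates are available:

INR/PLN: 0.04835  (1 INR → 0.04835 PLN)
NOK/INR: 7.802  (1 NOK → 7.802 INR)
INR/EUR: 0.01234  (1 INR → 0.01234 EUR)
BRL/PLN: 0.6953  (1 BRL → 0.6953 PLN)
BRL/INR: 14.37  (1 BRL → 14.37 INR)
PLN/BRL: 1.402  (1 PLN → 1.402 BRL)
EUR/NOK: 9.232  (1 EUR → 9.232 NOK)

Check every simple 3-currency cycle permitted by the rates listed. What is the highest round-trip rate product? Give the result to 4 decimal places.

BRL→INR→PLN→BRL: 14.37 × 0.04835 × 1.402 = 0.97409
NOK→INR→EUR→NOK: 7.802 × 0.01234 × 9.232 = 0.88883
Maximum is BRL→INR→PLN→BRL at 0.9741; no arbitrage — every cycle loses value.

0.9741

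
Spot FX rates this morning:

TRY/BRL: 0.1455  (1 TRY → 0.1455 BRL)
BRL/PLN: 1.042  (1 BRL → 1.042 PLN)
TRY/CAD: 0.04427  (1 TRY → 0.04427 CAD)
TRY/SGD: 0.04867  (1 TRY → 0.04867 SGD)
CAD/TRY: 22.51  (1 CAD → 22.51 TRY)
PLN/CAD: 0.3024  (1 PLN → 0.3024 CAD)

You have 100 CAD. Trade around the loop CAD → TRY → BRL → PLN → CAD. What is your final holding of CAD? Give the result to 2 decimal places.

103.20

100 CAD × 22.51 = 2251 TRY
2251 TRY × 0.1455 = 327.5205 BRL
327.5205 BRL × 1.042 = 341.276361 PLN
341.276361 PLN × 0.3024 = 103.2019715664 CAD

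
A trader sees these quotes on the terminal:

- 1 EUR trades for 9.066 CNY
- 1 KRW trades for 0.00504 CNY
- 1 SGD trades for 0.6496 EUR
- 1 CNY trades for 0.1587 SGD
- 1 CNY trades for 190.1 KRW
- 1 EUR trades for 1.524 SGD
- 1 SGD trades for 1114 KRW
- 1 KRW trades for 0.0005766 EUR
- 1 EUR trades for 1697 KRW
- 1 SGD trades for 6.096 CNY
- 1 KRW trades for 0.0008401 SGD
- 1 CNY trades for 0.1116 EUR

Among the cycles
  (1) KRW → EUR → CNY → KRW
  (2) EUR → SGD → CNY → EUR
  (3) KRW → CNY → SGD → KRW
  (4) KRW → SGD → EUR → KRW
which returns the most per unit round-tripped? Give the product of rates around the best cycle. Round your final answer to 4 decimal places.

1.0368

(1) 0.0005766 × 9.066 × 190.1 = 0.99374
(2) 1.524 × 6.096 × 0.1116 = 1.03680
(3) 0.00504 × 0.1587 × 1114 = 0.89103
(4) 0.0008401 × 0.6496 × 1697 = 0.92610
Highest is cycle (2) at 1.0368 (>1, arbitrage).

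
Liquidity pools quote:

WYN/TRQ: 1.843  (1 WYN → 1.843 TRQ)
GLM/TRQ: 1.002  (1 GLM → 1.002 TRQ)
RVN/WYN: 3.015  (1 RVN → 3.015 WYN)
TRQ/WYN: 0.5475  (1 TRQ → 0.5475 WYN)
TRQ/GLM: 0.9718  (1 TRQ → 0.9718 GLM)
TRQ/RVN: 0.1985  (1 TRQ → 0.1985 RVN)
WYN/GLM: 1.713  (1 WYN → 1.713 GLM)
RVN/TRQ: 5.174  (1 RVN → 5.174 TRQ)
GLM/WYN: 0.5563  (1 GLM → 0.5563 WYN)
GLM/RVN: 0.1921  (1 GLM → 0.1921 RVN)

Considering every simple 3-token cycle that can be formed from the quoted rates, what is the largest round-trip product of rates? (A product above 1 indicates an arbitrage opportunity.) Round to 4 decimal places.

WYN→TRQ→RVN→WYN: 1.843 × 0.1985 × 3.015 = 1.10299
WYN→TRQ→GLM→WYN: 1.843 × 0.9718 × 0.5563 = 0.99635
WYN→GLM→RVN→WYN: 1.713 × 0.1921 × 3.015 = 0.99214
GLM→RVN→TRQ→GLM: 0.1921 × 5.174 × 0.9718 = 0.96590
WYN→GLM→TRQ→WYN: 1.713 × 1.002 × 0.5475 = 0.93974
Maximum is WYN→TRQ→RVN→WYN at 1.1030; arbitrage exists.

1.1030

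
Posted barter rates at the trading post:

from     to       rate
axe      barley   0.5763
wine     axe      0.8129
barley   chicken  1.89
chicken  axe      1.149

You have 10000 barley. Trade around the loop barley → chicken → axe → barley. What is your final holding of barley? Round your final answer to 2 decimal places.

10000 barley × 1.89 = 18900 chicken
18900 chicken × 1.149 = 21716.1 axe
21716.1 axe × 0.5763 = 12514.98843 barley

12514.99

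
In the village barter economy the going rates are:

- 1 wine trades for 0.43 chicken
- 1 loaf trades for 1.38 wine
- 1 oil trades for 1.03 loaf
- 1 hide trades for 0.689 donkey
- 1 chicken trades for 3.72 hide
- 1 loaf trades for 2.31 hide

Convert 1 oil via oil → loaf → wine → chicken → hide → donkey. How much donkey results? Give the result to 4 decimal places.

1 oil × 1.03 = 1.03 loaf
1.03 loaf × 1.38 = 1.4214 wine
1.4214 wine × 0.43 = 0.611202 chicken
0.611202 chicken × 3.72 = 2.27367144 hide
2.27367144 hide × 0.689 = 1.56655962216 donkey

1.5666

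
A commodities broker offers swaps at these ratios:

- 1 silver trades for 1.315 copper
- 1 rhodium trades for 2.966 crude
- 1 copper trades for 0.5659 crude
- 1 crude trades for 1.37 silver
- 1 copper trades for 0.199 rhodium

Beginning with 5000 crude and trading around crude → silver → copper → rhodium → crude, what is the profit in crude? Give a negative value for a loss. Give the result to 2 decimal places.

5000 crude × 1.37 = 6850 silver
6850 silver × 1.315 = 9007.75 copper
9007.75 copper × 0.199 = 1792.54225 rhodium
1792.54225 rhodium × 2.966 = 5316.6803135 crude
Net change: 5316.6803135 − 5000 = 316.6803135 crude

316.68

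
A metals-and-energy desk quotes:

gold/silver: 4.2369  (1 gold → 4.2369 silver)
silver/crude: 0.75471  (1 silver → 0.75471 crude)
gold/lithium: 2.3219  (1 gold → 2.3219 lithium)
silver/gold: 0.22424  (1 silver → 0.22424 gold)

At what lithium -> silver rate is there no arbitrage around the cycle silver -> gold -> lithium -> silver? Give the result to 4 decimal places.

1.9206

Known legs of the cycle: 0.22424 × 2.3219 = 0.520662856
For no arbitrage the full-cycle product must be 1, so the missing rate is 1 / 0.520662856 ≈ 1.920629.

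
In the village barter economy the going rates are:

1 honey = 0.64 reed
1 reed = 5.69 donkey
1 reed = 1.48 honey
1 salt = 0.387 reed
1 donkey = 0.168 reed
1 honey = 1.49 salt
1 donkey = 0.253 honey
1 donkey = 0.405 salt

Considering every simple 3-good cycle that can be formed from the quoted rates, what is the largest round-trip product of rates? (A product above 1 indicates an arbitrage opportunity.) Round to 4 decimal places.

0.9213

reed→donkey→honey→reed: 5.69 × 0.253 × 0.64 = 0.92132
reed→donkey→salt→reed: 5.69 × 0.405 × 0.387 = 0.89182
reed→honey→salt→reed: 1.48 × 1.49 × 0.387 = 0.85341
Maximum is reed→donkey→honey→reed at 0.9213; no arbitrage — every cycle loses value.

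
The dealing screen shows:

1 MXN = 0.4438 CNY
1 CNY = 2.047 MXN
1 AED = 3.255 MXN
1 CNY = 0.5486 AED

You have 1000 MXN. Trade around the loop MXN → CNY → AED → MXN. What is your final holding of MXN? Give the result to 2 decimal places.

1000 MXN × 0.4438 = 443.8 CNY
443.8 CNY × 0.5486 = 243.46868 AED
243.46868 AED × 3.255 = 792.4905534 MXN

792.49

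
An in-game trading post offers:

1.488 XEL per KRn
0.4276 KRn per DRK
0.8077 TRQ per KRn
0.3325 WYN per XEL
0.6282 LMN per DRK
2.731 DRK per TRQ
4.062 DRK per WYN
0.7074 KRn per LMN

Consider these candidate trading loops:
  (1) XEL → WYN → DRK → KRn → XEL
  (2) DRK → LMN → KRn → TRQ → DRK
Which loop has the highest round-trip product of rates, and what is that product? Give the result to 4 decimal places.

(1) 0.3325 × 4.062 × 0.4276 × 1.488 = 0.85935
(2) 0.6282 × 0.7074 × 0.8077 × 2.731 = 0.98025
Highest is cycle (2) at 0.9802 (≤1, no arbitrage).

0.9802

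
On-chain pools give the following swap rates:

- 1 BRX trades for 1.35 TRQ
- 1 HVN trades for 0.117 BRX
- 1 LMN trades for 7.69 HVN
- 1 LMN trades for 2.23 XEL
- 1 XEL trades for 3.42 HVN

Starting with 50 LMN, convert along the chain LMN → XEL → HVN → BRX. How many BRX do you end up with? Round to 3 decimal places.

44.616

50 LMN × 2.23 = 111.5 XEL
111.5 XEL × 3.42 = 381.33 HVN
381.33 HVN × 0.117 = 44.61561 BRX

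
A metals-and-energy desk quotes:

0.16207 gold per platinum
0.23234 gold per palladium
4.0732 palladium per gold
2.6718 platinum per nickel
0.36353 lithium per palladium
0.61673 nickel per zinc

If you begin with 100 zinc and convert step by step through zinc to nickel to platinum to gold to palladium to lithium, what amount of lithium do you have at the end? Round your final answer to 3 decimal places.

100 zinc × 0.61673 = 61.673 nickel
61.673 nickel × 2.6718 = 164.7779214 platinum
164.7779214 platinum × 0.16207 = 26.705557721298 gold
26.705557721298 gold × 4.0732 = 108.7770777103910136 palladium
108.7770777103910136 palladium × 0.36353 = 39.543731060058445174008 lithium

39.544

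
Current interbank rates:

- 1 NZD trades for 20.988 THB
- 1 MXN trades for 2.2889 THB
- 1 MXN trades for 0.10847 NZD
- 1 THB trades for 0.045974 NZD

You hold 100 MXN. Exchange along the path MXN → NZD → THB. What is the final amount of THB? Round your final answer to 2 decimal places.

227.66

100 MXN × 0.10847 = 10.847 NZD
10.847 NZD × 20.988 = 227.656836 THB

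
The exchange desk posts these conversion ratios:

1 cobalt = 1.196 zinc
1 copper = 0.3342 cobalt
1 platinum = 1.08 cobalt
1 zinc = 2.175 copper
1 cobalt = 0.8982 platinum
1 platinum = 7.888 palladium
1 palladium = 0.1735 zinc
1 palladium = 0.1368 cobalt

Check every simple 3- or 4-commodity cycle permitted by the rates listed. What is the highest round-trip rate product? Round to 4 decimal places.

cobalt→platinum→palladium→cobalt: 0.8982 × 7.888 × 0.1368 = 0.96923
cobalt→zinc→copper→cobalt: 1.196 × 2.175 × 0.3342 = 0.86935
Maximum is cobalt→platinum→palladium→cobalt at 0.9692; no arbitrage — every cycle loses value.

0.9692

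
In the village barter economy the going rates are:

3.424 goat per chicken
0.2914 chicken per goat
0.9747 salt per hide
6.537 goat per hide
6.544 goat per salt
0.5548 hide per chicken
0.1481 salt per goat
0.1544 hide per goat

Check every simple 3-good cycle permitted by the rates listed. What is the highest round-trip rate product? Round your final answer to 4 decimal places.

1.0568

goat→chicken→hide→goat: 0.2914 × 0.5548 × 6.537 = 1.05683
goat→hide→salt→goat: 0.1544 × 0.9747 × 6.544 = 0.98483
Maximum is goat→chicken→hide→goat at 1.0568; arbitrage exists.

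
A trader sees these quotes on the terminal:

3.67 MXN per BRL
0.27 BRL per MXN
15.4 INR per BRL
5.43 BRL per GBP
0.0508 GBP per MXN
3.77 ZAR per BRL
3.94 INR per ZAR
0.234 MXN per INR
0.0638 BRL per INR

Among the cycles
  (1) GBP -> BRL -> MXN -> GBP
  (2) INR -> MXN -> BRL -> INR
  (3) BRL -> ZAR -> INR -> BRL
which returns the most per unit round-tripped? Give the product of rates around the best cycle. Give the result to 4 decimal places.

(1) 5.43 × 3.67 × 0.0508 = 1.01235
(2) 0.234 × 0.27 × 15.4 = 0.97297
(3) 3.77 × 3.94 × 0.0638 = 0.94767
Highest is cycle (1) at 1.0123 (>1, arbitrage).

1.0123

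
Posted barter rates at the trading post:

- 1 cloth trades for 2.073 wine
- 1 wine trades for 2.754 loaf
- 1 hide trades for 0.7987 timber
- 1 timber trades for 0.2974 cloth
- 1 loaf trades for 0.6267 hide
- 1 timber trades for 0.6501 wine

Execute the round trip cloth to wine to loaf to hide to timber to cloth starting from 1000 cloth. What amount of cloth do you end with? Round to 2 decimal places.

1000 cloth × 2.073 = 2073 wine
2073 wine × 2.754 = 5709.042 loaf
5709.042 loaf × 0.6267 = 3577.8566214 hide
3577.8566214 hide × 0.7987 = 2857.63408351218 timber
2857.63408351218 timber × 0.2974 = 849.860376436522332 cloth

849.86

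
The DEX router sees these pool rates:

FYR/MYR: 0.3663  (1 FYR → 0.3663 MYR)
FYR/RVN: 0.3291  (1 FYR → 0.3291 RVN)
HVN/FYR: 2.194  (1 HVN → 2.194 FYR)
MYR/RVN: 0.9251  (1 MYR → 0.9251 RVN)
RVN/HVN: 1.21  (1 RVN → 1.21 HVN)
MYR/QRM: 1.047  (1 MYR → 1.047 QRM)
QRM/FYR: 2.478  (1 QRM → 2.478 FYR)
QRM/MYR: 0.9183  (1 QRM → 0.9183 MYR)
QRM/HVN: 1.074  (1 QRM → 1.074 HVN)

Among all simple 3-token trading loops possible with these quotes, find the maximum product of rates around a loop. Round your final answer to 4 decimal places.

0.9504

MYR→QRM→FYR→MYR: 1.047 × 2.478 × 0.3663 = 0.95035
RVN→HVN→FYR→RVN: 1.21 × 2.194 × 0.3291 = 0.87367
Maximum is MYR→QRM→FYR→MYR at 0.9504; no arbitrage — every cycle loses value.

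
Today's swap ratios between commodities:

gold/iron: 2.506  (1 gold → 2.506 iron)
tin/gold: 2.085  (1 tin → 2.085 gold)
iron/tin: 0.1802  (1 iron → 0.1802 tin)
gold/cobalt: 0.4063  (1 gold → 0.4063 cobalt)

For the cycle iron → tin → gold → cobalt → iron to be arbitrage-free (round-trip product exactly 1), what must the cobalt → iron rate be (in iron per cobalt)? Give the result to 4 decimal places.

6.5508

Known legs of the cycle: 0.1802 × 2.085 × 0.4063 = 0.1526538171
For no arbitrage the full-cycle product must be 1, so the missing rate is 1 / 0.1526538171 ≈ 6.550770.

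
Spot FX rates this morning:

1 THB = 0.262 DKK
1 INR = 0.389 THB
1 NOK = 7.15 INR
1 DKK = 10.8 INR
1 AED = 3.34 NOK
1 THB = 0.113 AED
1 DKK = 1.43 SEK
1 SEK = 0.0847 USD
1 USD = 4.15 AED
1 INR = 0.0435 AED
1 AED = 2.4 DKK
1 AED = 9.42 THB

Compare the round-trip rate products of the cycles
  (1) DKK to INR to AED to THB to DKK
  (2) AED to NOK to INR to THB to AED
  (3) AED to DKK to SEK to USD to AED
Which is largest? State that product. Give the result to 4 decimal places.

(1) 10.8 × 0.0435 × 9.42 × 0.262 = 1.15949
(2) 3.34 × 7.15 × 0.389 × 0.113 = 1.04974
(3) 2.4 × 1.43 × 0.0847 × 4.15 = 1.20637
Highest is cycle (3) at 1.2064 (>1, arbitrage).

1.2064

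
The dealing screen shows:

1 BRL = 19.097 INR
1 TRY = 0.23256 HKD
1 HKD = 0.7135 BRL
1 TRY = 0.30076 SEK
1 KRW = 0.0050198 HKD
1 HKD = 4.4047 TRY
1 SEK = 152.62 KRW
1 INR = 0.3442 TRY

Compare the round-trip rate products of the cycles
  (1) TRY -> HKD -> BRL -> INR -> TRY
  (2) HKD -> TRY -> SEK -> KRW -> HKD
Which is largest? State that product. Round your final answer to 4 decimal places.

(1) 0.23256 × 0.7135 × 19.097 × 0.3442 = 1.09070
(2) 4.4047 × 0.30076 × 152.62 × 0.0050198 = 1.01493
Highest is cycle (1) at 1.0907 (>1, arbitrage).

1.0907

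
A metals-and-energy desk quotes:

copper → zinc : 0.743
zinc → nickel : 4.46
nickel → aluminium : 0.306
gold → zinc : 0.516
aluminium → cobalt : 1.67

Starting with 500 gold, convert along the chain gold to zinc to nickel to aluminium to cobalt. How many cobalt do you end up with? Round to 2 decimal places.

588.02

500 gold × 0.516 = 258 zinc
258 zinc × 4.46 = 1150.68 nickel
1150.68 nickel × 0.306 = 352.10808 aluminium
352.10808 aluminium × 1.67 = 588.0204936 cobalt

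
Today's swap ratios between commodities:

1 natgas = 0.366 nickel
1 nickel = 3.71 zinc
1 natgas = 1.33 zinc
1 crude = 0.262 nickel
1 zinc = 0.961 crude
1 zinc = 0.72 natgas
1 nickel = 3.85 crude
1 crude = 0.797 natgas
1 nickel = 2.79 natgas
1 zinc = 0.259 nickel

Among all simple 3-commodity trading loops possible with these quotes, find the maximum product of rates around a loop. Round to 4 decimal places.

1.1231

nickel→crude→natgas→nickel: 3.85 × 0.797 × 0.366 = 1.12305
zinc→crude→natgas→zinc: 0.961 × 0.797 × 1.33 = 1.01867
nickel→zinc→natgas→nickel: 3.71 × 0.72 × 0.366 = 0.97766
nickel→natgas→zinc→nickel: 2.79 × 1.33 × 0.259 = 0.96107
nickel→zinc→crude→nickel: 3.71 × 0.961 × 0.262 = 0.93411
Maximum is nickel→crude→natgas→nickel at 1.1231; arbitrage exists.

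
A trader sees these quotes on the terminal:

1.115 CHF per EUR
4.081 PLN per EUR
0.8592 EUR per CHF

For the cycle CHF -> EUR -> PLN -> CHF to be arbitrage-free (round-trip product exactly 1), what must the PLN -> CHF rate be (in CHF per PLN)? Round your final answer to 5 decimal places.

0.28519

Known legs of the cycle: 0.8592 × 4.081 = 3.5063952
For no arbitrage the full-cycle product must be 1, so the missing rate is 1 / 3.5063952 ≈ 0.2851932.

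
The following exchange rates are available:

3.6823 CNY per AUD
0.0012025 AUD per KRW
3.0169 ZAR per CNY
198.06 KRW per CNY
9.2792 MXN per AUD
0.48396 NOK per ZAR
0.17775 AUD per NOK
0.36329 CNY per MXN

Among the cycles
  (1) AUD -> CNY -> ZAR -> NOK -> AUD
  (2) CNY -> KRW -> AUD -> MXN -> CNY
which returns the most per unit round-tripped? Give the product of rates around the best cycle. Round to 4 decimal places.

(1) 3.6823 × 3.0169 × 0.48396 × 0.17775 = 0.95565
(2) 198.06 × 0.0012025 × 9.2792 × 0.36329 = 0.80287
Highest is cycle (1) at 0.9557 (≤1, no arbitrage).

0.9557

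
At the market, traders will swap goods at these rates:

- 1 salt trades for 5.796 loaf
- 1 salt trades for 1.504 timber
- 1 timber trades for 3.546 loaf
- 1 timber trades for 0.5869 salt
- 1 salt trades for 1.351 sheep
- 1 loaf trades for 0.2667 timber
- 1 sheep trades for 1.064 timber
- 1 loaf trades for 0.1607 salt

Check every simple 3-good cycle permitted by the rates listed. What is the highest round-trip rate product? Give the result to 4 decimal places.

0.9072

loaf→timber→salt→loaf: 0.2667 × 0.5869 × 5.796 = 0.90723
loaf→salt→timber→loaf: 0.1607 × 1.504 × 3.546 = 0.85704
sheep→timber→salt→sheep: 1.064 × 0.5869 × 1.351 = 0.84365
Maximum is loaf→timber→salt→loaf at 0.9072; no arbitrage — every cycle loses value.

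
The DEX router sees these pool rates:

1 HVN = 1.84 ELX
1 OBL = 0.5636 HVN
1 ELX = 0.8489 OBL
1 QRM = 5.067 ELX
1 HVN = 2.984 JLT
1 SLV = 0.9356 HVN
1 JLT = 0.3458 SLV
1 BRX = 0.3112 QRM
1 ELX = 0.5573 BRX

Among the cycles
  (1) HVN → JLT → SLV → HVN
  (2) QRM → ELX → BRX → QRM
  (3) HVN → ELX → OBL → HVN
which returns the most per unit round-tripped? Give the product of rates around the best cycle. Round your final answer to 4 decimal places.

(1) 2.984 × 0.3458 × 0.9356 = 0.96541
(2) 5.067 × 0.5573 × 0.3112 = 0.87878
(3) 1.84 × 0.8489 × 0.5636 = 0.88033
Highest is cycle (1) at 0.9654 (≤1, no arbitrage).

0.9654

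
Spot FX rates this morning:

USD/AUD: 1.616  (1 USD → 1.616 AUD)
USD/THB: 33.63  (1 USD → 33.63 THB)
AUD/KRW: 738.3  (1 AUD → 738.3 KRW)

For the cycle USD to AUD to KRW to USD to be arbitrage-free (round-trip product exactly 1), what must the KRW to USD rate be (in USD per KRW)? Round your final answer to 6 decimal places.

0.000838

Known legs of the cycle: 1.616 × 738.3 = 1193.0928
For no arbitrage the full-cycle product must be 1, so the missing rate is 1 / 1193.0928 ≈ 0.00083816.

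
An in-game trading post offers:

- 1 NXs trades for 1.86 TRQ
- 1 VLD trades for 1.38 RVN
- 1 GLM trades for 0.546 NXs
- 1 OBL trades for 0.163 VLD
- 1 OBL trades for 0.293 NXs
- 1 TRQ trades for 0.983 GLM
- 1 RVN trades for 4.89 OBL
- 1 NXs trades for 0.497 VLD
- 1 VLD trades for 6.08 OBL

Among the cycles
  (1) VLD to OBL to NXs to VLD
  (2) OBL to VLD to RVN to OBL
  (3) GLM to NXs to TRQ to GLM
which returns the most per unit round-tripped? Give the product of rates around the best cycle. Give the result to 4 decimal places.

(1) 6.08 × 0.293 × 0.497 = 0.88538
(2) 0.163 × 1.38 × 4.89 = 1.09996
(3) 0.546 × 1.86 × 0.983 = 0.99830
Highest is cycle (2) at 1.1000 (>1, arbitrage).

1.1000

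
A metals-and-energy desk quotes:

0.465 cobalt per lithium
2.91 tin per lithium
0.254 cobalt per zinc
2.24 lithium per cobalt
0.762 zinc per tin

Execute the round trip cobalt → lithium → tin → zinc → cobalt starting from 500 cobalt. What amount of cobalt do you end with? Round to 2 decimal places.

500 cobalt × 2.24 = 1120 lithium
1120 lithium × 2.91 = 3259.2 tin
3259.2 tin × 0.762 = 2483.5104 zinc
2483.5104 zinc × 0.254 = 630.8116416 cobalt

630.81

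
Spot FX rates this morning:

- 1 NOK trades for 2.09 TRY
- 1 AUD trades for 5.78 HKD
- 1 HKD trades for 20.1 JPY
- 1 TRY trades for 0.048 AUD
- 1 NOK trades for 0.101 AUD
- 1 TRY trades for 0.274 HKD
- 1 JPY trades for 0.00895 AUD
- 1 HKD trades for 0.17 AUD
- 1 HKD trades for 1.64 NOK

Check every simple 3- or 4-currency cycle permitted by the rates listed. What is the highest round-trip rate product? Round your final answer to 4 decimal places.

1.0398

AUD→HKD→JPY→AUD: 5.78 × 20.1 × 0.00895 = 1.03979
AUD→HKD→NOK→AUD: 5.78 × 1.64 × 0.101 = 0.95740
AUD→HKD→NOK→TRY→AUD: 5.78 × 1.64 × 2.09 × 0.048 = 0.95095
NOK→TRY→HKD→NOK: 2.09 × 0.274 × 1.64 = 0.93916
Maximum is AUD→HKD→JPY→AUD at 1.0398; arbitrage exists.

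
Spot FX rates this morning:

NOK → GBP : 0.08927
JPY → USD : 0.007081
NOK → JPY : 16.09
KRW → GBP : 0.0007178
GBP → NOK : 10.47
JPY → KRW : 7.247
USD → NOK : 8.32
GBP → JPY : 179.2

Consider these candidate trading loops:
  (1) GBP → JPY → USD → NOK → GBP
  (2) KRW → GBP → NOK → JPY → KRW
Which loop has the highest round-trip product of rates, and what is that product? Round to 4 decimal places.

0.9425

(1) 179.2 × 0.007081 × 8.32 × 0.08927 = 0.94246
(2) 0.0007178 × 10.47 × 16.09 × 7.247 = 0.87632
Highest is cycle (1) at 0.9425 (≤1, no arbitrage).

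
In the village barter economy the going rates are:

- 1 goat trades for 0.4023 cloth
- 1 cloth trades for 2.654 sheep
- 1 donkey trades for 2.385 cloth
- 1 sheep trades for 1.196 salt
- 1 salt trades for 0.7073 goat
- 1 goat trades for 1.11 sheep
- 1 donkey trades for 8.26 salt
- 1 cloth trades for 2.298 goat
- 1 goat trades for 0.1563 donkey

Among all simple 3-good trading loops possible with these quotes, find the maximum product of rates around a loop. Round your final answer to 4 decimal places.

0.9390

goat→sheep→salt→goat: 1.11 × 1.196 × 0.7073 = 0.93898
goat→donkey→salt→goat: 0.1563 × 8.26 × 0.7073 = 0.91315
goat→donkey→cloth→goat: 0.1563 × 2.385 × 2.298 = 0.85664
Maximum is goat→sheep→salt→goat at 0.9390; no arbitrage — every cycle loses value.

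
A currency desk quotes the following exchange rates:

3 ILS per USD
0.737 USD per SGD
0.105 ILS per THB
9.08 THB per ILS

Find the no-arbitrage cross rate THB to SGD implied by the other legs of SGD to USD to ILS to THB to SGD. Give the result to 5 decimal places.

Known legs of the cycle: 0.737 × 3 × 9.08 = 20.07588
For no arbitrage the full-cycle product must be 1, so the missing rate is 1 / 20.07588 ≈ 0.0498110.

0.04981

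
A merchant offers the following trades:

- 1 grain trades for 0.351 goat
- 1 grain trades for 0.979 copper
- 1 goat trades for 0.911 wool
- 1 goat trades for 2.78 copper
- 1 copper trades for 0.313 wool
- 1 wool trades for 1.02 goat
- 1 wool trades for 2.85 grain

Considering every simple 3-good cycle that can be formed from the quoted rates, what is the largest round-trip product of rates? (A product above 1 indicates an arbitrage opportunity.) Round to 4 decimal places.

0.9113

grain→goat→wool→grain: 0.351 × 0.911 × 2.85 = 0.91132
copper→wool→goat→copper: 0.313 × 1.02 × 2.78 = 0.88754
grain→copper→wool→grain: 0.979 × 0.313 × 2.85 = 0.87332
Maximum is grain→goat→wool→grain at 0.9113; no arbitrage — every cycle loses value.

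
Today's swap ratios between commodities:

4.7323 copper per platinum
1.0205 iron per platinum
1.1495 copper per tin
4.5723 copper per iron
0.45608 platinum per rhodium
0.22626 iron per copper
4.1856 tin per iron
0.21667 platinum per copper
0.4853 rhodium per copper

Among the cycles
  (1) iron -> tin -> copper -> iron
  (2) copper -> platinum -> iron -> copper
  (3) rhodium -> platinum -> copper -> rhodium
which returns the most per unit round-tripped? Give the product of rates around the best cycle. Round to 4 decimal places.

1.0886

(1) 4.1856 × 1.1495 × 0.22626 = 1.08862
(2) 0.21667 × 1.0205 × 4.5723 = 1.01099
(3) 0.45608 × 4.7323 × 0.4853 = 1.04743
Highest is cycle (1) at 1.0886 (>1, arbitrage).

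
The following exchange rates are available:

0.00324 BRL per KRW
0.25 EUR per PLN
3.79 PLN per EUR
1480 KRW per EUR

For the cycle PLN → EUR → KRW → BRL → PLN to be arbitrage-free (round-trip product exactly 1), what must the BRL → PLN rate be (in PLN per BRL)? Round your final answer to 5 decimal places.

Known legs of the cycle: 0.25 × 1480 × 0.00324 = 1.1988
For no arbitrage the full-cycle product must be 1, so the missing rate is 1 / 1.1988 ≈ 0.8341675.

0.83417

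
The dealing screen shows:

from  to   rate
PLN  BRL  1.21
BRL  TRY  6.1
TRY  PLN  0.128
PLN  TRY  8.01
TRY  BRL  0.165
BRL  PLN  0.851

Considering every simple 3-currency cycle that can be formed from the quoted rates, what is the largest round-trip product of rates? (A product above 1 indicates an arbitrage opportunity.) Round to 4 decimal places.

TRY→BRL→PLN→TRY: 0.165 × 0.851 × 8.01 = 1.12472
TRY→PLN→BRL→TRY: 0.128 × 1.21 × 6.1 = 0.94477
Maximum is TRY→BRL→PLN→TRY at 1.1247; arbitrage exists.

1.1247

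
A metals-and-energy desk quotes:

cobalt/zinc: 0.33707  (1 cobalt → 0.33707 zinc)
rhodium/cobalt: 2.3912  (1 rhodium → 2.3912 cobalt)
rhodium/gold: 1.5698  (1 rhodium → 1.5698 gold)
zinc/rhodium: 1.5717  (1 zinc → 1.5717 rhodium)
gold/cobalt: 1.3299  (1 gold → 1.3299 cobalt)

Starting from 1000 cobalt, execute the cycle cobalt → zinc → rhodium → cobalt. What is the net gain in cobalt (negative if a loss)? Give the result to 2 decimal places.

266.79

1000 cobalt × 0.33707 = 337.07 zinc
337.07 zinc × 1.5717 = 529.772919 rhodium
529.772919 rhodium × 2.3912 = 1266.7930039128 cobalt
Net change: 1266.7930039128 − 1000 = 266.7930039128 cobalt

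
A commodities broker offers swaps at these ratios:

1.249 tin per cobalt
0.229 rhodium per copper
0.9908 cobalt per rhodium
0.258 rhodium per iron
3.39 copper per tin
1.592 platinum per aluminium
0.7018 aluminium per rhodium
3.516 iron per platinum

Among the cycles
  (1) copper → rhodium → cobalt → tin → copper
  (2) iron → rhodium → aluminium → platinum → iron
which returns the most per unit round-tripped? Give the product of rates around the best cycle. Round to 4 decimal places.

1.0135

(1) 0.229 × 0.9908 × 1.249 × 3.39 = 0.96069
(2) 0.258 × 0.7018 × 1.592 × 3.516 = 1.01350
Highest is cycle (2) at 1.0135 (>1, arbitrage).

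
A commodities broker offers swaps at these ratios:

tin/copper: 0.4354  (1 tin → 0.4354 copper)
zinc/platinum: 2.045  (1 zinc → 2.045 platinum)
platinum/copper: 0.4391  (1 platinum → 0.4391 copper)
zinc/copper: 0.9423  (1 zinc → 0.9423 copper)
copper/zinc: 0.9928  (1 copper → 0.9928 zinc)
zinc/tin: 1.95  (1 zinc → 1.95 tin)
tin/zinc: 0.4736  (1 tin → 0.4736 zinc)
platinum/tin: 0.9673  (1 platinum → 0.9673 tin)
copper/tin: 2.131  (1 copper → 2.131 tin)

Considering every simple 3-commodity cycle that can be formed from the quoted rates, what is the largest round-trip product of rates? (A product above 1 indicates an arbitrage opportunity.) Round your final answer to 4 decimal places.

0.9510

copper→tin→zinc→copper: 2.131 × 0.4736 × 0.9423 = 0.95101
tin→zinc→platinum→tin: 0.4736 × 2.045 × 0.9673 = 0.93684
copper→zinc→platinum→copper: 0.9928 × 2.045 × 0.4391 = 0.89149
copper→zinc→tin→copper: 0.9928 × 1.95 × 0.4354 = 0.84292
Maximum is copper→tin→zinc→copper at 0.9510; no arbitrage — every cycle loses value.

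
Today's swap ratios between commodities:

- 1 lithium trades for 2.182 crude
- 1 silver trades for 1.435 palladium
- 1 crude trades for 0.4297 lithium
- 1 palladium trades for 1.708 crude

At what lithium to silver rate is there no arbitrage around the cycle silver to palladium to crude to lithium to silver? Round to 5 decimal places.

Known legs of the cycle: 1.435 × 1.708 × 0.4297 = 1.053186106
For no arbitrage the full-cycle product must be 1, so the missing rate is 1 / 1.053186106 ≈ 0.9494998.

0.94950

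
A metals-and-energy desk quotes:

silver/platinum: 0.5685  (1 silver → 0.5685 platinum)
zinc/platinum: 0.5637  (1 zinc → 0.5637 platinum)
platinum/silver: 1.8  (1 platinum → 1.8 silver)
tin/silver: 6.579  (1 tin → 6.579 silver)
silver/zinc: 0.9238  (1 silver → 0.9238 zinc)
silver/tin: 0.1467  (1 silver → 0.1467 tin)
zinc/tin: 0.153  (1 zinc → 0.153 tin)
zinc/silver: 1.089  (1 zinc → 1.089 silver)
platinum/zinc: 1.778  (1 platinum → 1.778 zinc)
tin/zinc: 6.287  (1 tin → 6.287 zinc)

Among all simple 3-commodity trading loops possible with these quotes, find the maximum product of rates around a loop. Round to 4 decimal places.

zinc→silver→platinum→zinc: 1.089 × 0.5685 × 1.778 = 1.10075
tin→zinc→silver→tin: 6.287 × 1.089 × 0.1467 = 1.00439
zinc→platinum→silver→zinc: 0.5637 × 1.8 × 0.9238 = 0.93734
tin→silver→zinc→tin: 6.579 × 0.9238 × 0.153 = 0.92989
Maximum is zinc→silver→platinum→zinc at 1.1008; arbitrage exists.

1.1008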